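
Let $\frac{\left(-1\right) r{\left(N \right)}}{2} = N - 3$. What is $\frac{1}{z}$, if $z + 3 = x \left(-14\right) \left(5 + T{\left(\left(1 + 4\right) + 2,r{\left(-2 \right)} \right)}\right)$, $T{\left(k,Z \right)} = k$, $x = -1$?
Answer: $\frac{1}{165} \approx 0.0060606$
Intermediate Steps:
$r{\left(N \right)} = 6 - 2 N$ ($r{\left(N \right)} = - 2 \left(N - 3\right) = - 2 \left(-3 + N\right) = 6 - 2 N$)
$z = 165$ ($z = -3 + \left(-1\right) \left(-14\right) \left(5 + \left(\left(1 + 4\right) + 2\right)\right) = -3 + 14 \left(5 + \left(5 + 2\right)\right) = -3 + 14 \left(5 + 7\right) = -3 + 14 \cdot 12 = -3 + 168 = 165$)
$\frac{1}{z} = \frac{1}{165}$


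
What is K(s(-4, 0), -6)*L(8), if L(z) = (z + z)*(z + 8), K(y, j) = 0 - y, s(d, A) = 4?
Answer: -1024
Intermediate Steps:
K(y, j) = -y
L(z) = 2*z*(8 + z) (L(z) = (2*z)*(8 + z) = 2*z*(8 + z))
K(s(-4, 0), -6)*L(8) = (-1*4)*(2*8*(8 + 8)) = -8*8*16 = -4*256 = -1024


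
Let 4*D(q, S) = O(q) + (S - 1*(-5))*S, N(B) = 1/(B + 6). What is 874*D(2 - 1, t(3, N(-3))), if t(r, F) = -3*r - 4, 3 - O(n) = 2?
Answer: 45885/2 ≈ 22943.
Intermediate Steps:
O(n) = 1 (O(n) = 3 - 1*2 = 3 - 2 = 1)
N(B) = 1/(6 + B)
t(r, F) = -4 - 3*r
D(q, S) = 1/4 + S*(5 + S)/4 (D(q, S) = (1 + (S - 1*(-5))*S)/4 = (1 + (S + 5)*S)/4 = (1 + (5 + S)*S)/4 = (1 + S*(5 + S))/4 = 1/4 + S*(5 + S)/4)
874*D(2 - 1, t(3, N(-3))) = 874*(1/4 + (-4 - 3*3)**2/4 + 5*(-4 - 3*3)/4) = 874*(1/4 + (-4 - 9)**2/4 + 5*(-4 - 9)/4) = 874*(1/4 + (1/4)*(-13)**2 + (5/4)*(-13)) = 874*(1/4 + (1/4)*169 - 65/4) = 874*(1/4 + 169/4 - 65/4) = 874*(105/4) = 45885/2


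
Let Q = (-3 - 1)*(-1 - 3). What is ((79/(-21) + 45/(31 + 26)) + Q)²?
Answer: 27019204/159201 ≈ 169.72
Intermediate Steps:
Q = 16 (Q = -4*(-4) = 16)
((79/(-21) + 45/(31 + 26)) + Q)² = ((79/(-21) + 45/(31 + 26)) + 16)² = ((79*(-1/21) + 45/57) + 16)² = ((-79/21 + 45*(1/57)) + 16)² = ((-79/21 + 15/19) + 16)² = (-1186/399 + 16)² = (5198/399)² = 27019204/159201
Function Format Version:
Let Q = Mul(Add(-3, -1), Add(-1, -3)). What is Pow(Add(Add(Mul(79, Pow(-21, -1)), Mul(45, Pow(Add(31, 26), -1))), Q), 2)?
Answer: Rational(27019204, 159201) ≈ 169.72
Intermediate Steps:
Q = 16 (Q = Mul(-4, -4) = 16)
Pow(Add(Add(Mul(79, Pow(-21, -1)), Mul(45, Pow(Add(31, 26), -1))), Q), 2) = Pow(Add(Add(Mul(79, Pow(-21, -1)), Mul(45, Pow(Add(31, 26), -1))), 16), 2) = Pow(Add(Add(Mul(79, Rational(-1, 21)), Mul(45, Pow(57, -1))), 16), 2) = Pow(Add(Add(Rational(-79, 21), Mul(45, Rational(1, 57))), 16), 2) = Pow(Add(Add(Rational(-79, 21), Rational(15, 19)), 16), 2) = Pow(Add(Rational(-1186, 399), 16), 2) = Pow(Rational(5198, 399), 2) = Rational(27019204, 159201)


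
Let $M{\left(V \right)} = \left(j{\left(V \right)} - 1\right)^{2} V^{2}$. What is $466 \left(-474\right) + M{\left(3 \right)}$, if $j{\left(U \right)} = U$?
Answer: $-220848$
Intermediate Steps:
$M{\left(V \right)} = V^{2} \left(-1 + V\right)^{2}$ ($M{\left(V \right)} = \left(V - 1\right)^{2} V^{2} = \left(-1 + V\right)^{2} V^{2} = V^{2} \left(-1 + V\right)^{2}$)
$466 \left(-474\right) + M{\left(3 \right)} = 466 \left(-474\right) + 3^{2} \left(-1 + 3\right)^{2} = -220884 + 9 \cdot 2^{2} = -220884 + 9 \cdot 4 = -220884 + 36 = -220848$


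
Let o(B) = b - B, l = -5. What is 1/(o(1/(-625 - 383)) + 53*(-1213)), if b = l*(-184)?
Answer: -1008/63875951 ≈ -1.5781e-5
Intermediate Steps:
b = 920 (b = -5*(-184) = 920)
o(B) = 920 - B
1/(o(1/(-625 - 383)) + 53*(-1213)) = 1/((920 - 1/(-625 - 383)) + 53*(-1213)) = 1/((920 - 1/(-1008)) - 64289) = 1/((920 - 1*(-1/1008)) - 64289) = 1/((920 + 1/1008) - 64289) = 1/(927361/1008 - 64289) = 1/(-63875951/1008) = -1008/63875951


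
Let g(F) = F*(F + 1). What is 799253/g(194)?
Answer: 61481/2910 ≈ 21.128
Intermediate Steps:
g(F) = F*(1 + F)
799253/g(194) = 799253/((194*(1 + 194))) = 799253/((194*195)) = 799253/37830 = 799253*(1/37830) = 61481/2910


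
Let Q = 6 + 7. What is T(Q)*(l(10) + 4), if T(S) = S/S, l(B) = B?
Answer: 14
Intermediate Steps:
Q = 13
T(S) = 1
T(Q)*(l(10) + 4) = 1*(10 + 4) = 1*14 = 14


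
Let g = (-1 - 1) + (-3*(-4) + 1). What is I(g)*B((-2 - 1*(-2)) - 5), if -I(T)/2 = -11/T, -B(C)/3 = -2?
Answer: 12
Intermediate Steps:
B(C) = 6 (B(C) = -3*(-2) = 6)
g = 11 (g = -2 + (12 + 1) = -2 + 13 = 11)
I(T) = 22/T (I(T) = -(-22)/T = 22/T)
I(g)*B((-2 - 1*(-2)) - 5) = (22/11)*6 = (22*(1/11))*6 = 2*6 = 12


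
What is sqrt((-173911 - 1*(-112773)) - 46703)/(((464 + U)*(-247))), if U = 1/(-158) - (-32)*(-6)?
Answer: -158*I*sqrt(107841)/10614825 ≈ -0.0048881*I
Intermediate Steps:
U = -30337/158 (U = -1/158 - 1*192 = -1/158 - 192 = -30337/158 ≈ -192.01)
sqrt((-173911 - 1*(-112773)) - 46703)/(((464 + U)*(-247))) = sqrt((-173911 - 1*(-112773)) - 46703)/(((464 - 30337/158)*(-247))) = sqrt((-173911 + 112773) - 46703)/(((42975/158)*(-247))) = sqrt(-61138 - 46703)/(-10614825/158) = sqrt(-107841)*(-158/10614825) = (I*sqrt(107841))*(-158/10614825) = -158*I*sqrt(107841)/10614825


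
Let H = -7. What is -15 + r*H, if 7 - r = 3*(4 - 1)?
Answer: -1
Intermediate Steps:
r = -2 (r = 7 - 3*(4 - 1) = 7 - 3*3 = 7 - 1*9 = 7 - 9 = -2)
-15 + r*H = -15 - 2*(-7) = -15 + 14 = -1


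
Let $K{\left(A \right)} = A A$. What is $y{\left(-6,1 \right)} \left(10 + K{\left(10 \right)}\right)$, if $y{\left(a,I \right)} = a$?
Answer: $-660$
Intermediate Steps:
$K{\left(A \right)} = A^{2}$
$y{\left(-6,1 \right)} \left(10 + K{\left(10 \right)}\right) = - 6 \left(10 + 10^{2}\right) = - 6 \left(10 + 100\right) = \left(-6\right) 110 = -660$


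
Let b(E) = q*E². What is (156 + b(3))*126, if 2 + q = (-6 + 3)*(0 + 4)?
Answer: 3780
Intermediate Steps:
q = -14 (q = -2 + (-6 + 3)*(0 + 4) = -2 - 3*4 = -2 - 12 = -14)
b(E) = -14*E²
(156 + b(3))*126 = (156 - 14*3²)*126 = (156 - 14*9)*126 = (156 - 126)*126 = 30*126 = 3780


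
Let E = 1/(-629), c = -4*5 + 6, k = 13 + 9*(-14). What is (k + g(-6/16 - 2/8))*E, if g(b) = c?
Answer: 127/629 ≈ 0.20191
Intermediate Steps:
k = -113 (k = 13 - 126 = -113)
c = -14 (c = -20 + 6 = -14)
g(b) = -14
E = -1/629 ≈ -0.0015898
(k + g(-6/16 - 2/8))*E = (-113 - 14)*(-1/629) = -127*(-1/629) = 127/629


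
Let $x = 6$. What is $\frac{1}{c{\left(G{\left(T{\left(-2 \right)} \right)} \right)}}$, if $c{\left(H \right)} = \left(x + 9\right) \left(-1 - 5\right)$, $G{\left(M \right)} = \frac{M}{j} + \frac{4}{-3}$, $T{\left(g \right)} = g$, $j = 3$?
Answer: $- \frac{1}{90} \approx -0.011111$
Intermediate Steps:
$G{\left(M \right)} = - \frac{4}{3} + \frac{M}{3}$ ($G{\left(M \right)} = \frac{M}{3} + \frac{4}{-3} = M \frac{1}{3} + 4 \left(- \frac{1}{3}\right) = \frac{M}{3} - \frac{4}{3} = - \frac{4}{3} + \frac{M}{3}$)
$c{\left(H \right)} = -90$ ($c{\left(H \right)} = \left(6 + 9\right) \left(-1 - 5\right) = 15 \left(-6\right) = -90$)
$\frac{1}{c{\left(G{\left(T{\left(-2 \right)} \right)} \right)}} = \frac{1}{-90} = - \frac{1}{90}$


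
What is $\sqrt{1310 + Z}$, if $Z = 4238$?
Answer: $2 \sqrt{1387} \approx 74.485$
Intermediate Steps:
$\sqrt{1310 + Z} = \sqrt{1310 + 4238} = \sqrt{5548} = 2 \sqrt{1387}$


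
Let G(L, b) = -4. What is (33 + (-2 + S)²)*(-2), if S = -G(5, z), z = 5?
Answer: -74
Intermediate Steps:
S = 4 (S = -1*(-4) = 4)
(33 + (-2 + S)²)*(-2) = (33 + (-2 + 4)²)*(-2) = (33 + 2²)*(-2) = (33 + 4)*(-2) = 37*(-2) = -74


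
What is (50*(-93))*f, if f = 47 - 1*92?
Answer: 209250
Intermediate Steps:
f = -45 (f = 47 - 92 = -45)
(50*(-93))*f = (50*(-93))*(-45) = -4650*(-45) = 209250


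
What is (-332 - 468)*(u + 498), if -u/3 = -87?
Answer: -607200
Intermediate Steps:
u = 261 (u = -3*(-87) = 261)
(-332 - 468)*(u + 498) = (-332 - 468)*(261 + 498) = -800*759 = -607200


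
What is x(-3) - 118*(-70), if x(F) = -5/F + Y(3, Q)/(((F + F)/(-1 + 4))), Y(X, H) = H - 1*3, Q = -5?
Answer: 24797/3 ≈ 8265.7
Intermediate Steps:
Y(X, H) = -3 + H (Y(X, H) = H - 3 = -3 + H)
x(F) = -17/F (x(F) = -5/F + (-3 - 5)/(((F + F)/(-1 + 4))) = -5/F - 8*3/(2*F) = -5/F - 12/F = -17/F)
x(-3) - 118*(-70) = -17/(-3) - 118*(-70) = -17*(-1/3) + 8260 = 17/3 + 8260 = 24797/3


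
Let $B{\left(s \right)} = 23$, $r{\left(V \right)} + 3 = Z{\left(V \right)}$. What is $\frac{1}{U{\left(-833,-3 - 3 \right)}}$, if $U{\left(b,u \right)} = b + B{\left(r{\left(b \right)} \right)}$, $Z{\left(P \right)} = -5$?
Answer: $- \frac{1}{810} \approx -0.0012346$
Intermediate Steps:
$r{\left(V \right)} = -8$ ($r{\left(V \right)} = -3 - 5 = -8$)
$U{\left(b,u \right)} = 23 + b$ ($U{\left(b,u \right)} = b + 23 = 23 + b$)
$\frac{1}{U{\left(-833,-3 - 3 \right)}} = \frac{1}{23 - 833} = \frac{1}{-810} = - \frac{1}{810}$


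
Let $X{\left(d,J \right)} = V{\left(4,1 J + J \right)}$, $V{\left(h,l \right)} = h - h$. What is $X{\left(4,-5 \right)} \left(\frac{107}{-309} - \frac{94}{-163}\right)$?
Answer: $0$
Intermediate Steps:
$V{\left(h,l \right)} = 0$
$X{\left(d,J \right)} = 0$
$X{\left(4,-5 \right)} \left(\frac{107}{-309} - \frac{94}{-163}\right) = 0 \left(\frac{107}{-309} - \frac{94}{-163}\right) = 0 \left(107 \left(- \frac{1}{309}\right) - - \frac{94}{163}\right) = 0 \left(- \frac{107}{309} + \frac{94}{163}\right) = 0 \cdot \frac{11605}{50367} = 0$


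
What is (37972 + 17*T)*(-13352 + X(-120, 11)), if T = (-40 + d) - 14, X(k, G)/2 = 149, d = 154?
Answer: -517878288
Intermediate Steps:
X(k, G) = 298 (X(k, G) = 2*149 = 298)
T = 100 (T = (-40 + 154) - 14 = 114 - 14 = 100)
(37972 + 17*T)*(-13352 + X(-120, 11)) = (37972 + 17*100)*(-13352 + 298) = (37972 + 1700)*(-13054) = 39672*(-13054) = -517878288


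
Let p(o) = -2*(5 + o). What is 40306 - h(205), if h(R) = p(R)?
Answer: 40726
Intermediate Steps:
p(o) = -10 - 2*o
h(R) = -10 - 2*R
40306 - h(205) = 40306 - (-10 - 2*205) = 40306 - (-10 - 410) = 40306 - 1*(-420) = 40306 + 420 = 40726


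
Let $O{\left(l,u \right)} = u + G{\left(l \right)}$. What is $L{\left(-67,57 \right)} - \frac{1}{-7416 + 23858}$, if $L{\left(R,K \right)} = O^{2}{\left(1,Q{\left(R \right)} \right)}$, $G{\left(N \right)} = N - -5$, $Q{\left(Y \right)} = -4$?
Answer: $\frac{65767}{16442} \approx 3.9999$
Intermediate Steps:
$G{\left(N \right)} = 5 + N$ ($G{\left(N \right)} = N + 5 = 5 + N$)
$O{\left(l,u \right)} = 5 + l + u$ ($O{\left(l,u \right)} = u + \left(5 + l\right) = 5 + l + u$)
$L{\left(R,K \right)} = 4$ ($L{\left(R,K \right)} = \left(5 + 1 - 4\right)^{2} = 2^{2} = 4$)
$L{\left(-67,57 \right)} - \frac{1}{-7416 + 23858} = 4 - \frac{1}{-7416 + 23858} = 4 - \frac{1}{16442} = \frac{65767}{16442}$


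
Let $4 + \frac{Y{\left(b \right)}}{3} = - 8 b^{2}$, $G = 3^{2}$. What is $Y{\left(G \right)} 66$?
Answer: $-129096$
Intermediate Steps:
$G = 9$
$Y{\left(b \right)} = -12 - 24 b^{2}$ ($Y{\left(b \right)} = -12 + 3 \left(- 8 b^{2}\right) = -12 - 24 b^{2}$)
$Y{\left(G \right)} 66 = \left(-12 - 24 \cdot 9^{2}\right) 66 = \left(-12 - 1944\right) 66 = \left(-1956\right) 66 = -129096$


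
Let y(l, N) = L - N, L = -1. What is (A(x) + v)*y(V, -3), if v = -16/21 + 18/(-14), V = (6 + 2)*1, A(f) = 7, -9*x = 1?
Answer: 208/21 ≈ 9.9048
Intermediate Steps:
x = -⅑ (x = -⅑*1 = -⅑ ≈ -0.11111)
V = 8 (V = 8*1 = 8)
y(l, N) = -1 - N
v = -43/21 (v = -16*1/21 + 18*(-1/14) = -16/21 - 9/7 = -43/21 ≈ -2.0476)
(A(x) + v)*y(V, -3) = (7 - 43/21)*(-1 - 1*(-3)) = 104*(-1 + 3)/21 = (104/21)*2 = 208/21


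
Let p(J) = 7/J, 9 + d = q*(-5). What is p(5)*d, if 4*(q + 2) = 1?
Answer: -7/20 ≈ -0.35000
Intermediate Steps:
q = -7/4 (q = -2 + (1/4)*1 = -2 + 1/4 = -7/4 ≈ -1.7500)
d = -1/4 (d = -9 - 7/4*(-5) = -9 + 35/4 = -1/4 ≈ -0.25000)
p(5)*d = (7/5)*(-1/4) = -7/20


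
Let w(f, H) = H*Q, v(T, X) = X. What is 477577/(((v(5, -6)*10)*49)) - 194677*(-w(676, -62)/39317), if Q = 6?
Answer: -231691236269/115591980 ≈ -2004.4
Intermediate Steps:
w(f, H) = 6*H (w(f, H) = H*6 = 6*H)
477577/(((v(5, -6)*10)*49)) - 194677*(-w(676, -62)/39317) = 477577/((-6*10*49)) - 194677/((-39317/(6*(-62)))) = 477577/((-60*49)) - 194677/((-39317/(-372))) = 477577/(-2940) - 194677/((-39317*(-1/372))) = 477577*(-1/2940) - 194677/39317/372 = -477577/2940 - 194677*372/39317 = -477577/2940 - 72419844/39317 = -231691236269/115591980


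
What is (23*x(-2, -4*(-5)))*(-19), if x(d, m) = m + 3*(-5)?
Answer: -2185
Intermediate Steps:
x(d, m) = -15 + m (x(d, m) = m - 15 = -15 + m)
(23*x(-2, -4*(-5)))*(-19) = (23*(-15 - 4*(-5)))*(-19) = (23*(-15 + 20))*(-19) = (23*5)*(-19) = 115*(-19) = -2185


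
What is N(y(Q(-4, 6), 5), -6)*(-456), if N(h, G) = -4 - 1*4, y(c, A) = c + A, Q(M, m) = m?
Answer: 3648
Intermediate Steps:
y(c, A) = A + c
N(h, G) = -8 (N(h, G) = -4 - 4 = -8)
N(y(Q(-4, 6), 5), -6)*(-456) = -8*(-456) = 3648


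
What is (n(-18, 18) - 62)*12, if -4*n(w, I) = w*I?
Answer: 228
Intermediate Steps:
n(w, I) = -I*w/4 (n(w, I) = -w*I/4 = -I*w/4)
(n(-18, 18) - 62)*12 = (-1/4*18*(-18) - 62)*12 = (81 - 62)*12 = 19*12 = 228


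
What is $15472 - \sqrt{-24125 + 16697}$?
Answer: $15472 - 2 i \sqrt{1857} \approx 15472.0 - 86.186 i$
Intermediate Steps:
$15472 - \sqrt{-24125 + 16697} = 15472 - \sqrt{-7428} = 15472 - 2 i \sqrt{1857}$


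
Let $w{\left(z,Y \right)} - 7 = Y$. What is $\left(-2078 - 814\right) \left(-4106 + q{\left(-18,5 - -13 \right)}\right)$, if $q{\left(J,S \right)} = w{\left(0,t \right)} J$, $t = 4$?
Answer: $12447168$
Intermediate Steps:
$w{\left(z,Y \right)} = 7 + Y$
$q{\left(J,S \right)} = 11 J$ ($q{\left(J,S \right)} = \left(7 + 4\right) J = 11 J$)
$\left(-2078 - 814\right) \left(-4106 + q{\left(-18,5 - -13 \right)}\right) = \left(-2078 - 814\right) \left(-4106 + 11 \left(-18\right)\right) = - 2892 \left(-4106 - 198\right) = \left(-2892\right) \left(-4304\right) = 12447168$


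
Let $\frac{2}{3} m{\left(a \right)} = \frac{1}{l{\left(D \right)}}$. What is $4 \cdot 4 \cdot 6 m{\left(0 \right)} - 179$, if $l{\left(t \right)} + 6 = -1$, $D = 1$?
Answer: $- \frac{1397}{7} \approx -199.57$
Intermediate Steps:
$l{\left(t \right)} = -7$ ($l{\left(t \right)} = -6 - 1 = -7$)
$m{\left(a \right)} = - \frac{3}{14}$ ($m{\left(a \right)} = \frac{3}{2 \left(-7\right)} = \frac{3}{2} \left(- \frac{1}{7}\right) = - \frac{3}{14}$)
$4 \cdot 4 \cdot 6 m{\left(0 \right)} - 179 = 4 \cdot 4 \cdot 6 \left(- \frac{3}{14}\right) - 179 = 16 \cdot 6 \left(- \frac{3}{14}\right) - 179 = 96 \left(- \frac{3}{14}\right) - 179 = - \frac{144}{7} - 179 = - \frac{1397}{7}$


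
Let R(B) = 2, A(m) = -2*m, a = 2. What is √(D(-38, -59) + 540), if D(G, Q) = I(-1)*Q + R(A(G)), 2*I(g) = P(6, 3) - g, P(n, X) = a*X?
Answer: √1342/2 ≈ 18.317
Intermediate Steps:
P(n, X) = 2*X
I(g) = 3 - g/2 (I(g) = (2*3 - g)/2 = (6 - g)/2 = 3 - g/2)
D(G, Q) = 2 + 7*Q/2 (D(G, Q) = (3 - ½*(-1))*Q + 2 = (3 + ½)*Q + 2 = 7*Q/2 + 2 = 2 + 7*Q/2)
√(D(-38, -59) + 540) = √((2 + (7/2)*(-59)) + 540) = √((2 - 413/2) + 540) = √(-409/2 + 540) = √(671/2) = √1342/2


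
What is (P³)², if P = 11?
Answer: 1771561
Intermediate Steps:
(P³)² = (11³)² = 1331² = 1771561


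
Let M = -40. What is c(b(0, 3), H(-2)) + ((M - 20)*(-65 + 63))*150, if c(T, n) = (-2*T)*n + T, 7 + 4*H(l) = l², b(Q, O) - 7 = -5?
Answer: 18005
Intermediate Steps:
b(Q, O) = 2 (b(Q, O) = 7 - 5 = 2)
H(l) = -7/4 + l²/4
c(T, n) = T - 2*T*n (c(T, n) = -2*T*n + T = T - 2*T*n)
c(b(0, 3), H(-2)) + ((M - 20)*(-65 + 63))*150 = 2*(1 - 2*(-7/4 + (¼)*(-2)²)) + ((-40 - 20)*(-65 + 63))*150 = 2*(1 - 2*(-7/4 + (¼)*4)) - 60*(-2)*150 = 2*(1 - 2*(-7/4 + 1)) + 120*150 = 2*(1 - 2*(-¾)) + 18000 = 2*(1 + 3/2) + 18000 = 2*(5/2) + 18000 = 5 + 18000 = 18005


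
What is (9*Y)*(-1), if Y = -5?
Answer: 45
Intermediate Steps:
(9*Y)*(-1) = (9*(-5))*(-1) = -45*(-1) = 45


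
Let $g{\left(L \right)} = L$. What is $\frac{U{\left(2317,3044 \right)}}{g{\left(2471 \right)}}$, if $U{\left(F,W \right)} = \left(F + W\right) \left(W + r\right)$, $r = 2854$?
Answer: $\frac{31619178}{2471} \approx 12796.0$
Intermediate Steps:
$U{\left(F,W \right)} = \left(2854 + W\right) \left(F + W\right)$ ($U{\left(F,W \right)} = \left(F + W\right) \left(W + 2854\right) = \left(F + W\right) \left(2854 + W\right) = \left(2854 + W\right) \left(F + W\right)$)
$\frac{U{\left(2317,3044 \right)}}{g{\left(2471 \right)}} = \frac{3044^{2} + 2854 \cdot 2317 + 2854 \cdot 3044 + 2317 \cdot 3044}{2471} = \left(9265936 + 6612718 + 8687576 + 7052948\right) \frac{1}{2471} = 31619178 \cdot \frac{1}{2471} = \frac{31619178}{2471}$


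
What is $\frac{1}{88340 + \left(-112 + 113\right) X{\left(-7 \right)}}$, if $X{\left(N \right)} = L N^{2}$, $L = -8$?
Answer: $\frac{1}{87948} \approx 1.137 \cdot 10^{-5}$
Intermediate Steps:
$X{\left(N \right)} = - 8 N^{2}$
$\frac{1}{88340 + \left(-112 + 113\right) X{\left(-7 \right)}} = \frac{1}{88340 + \left(-112 + 113\right) \left(- 8 \left(-7\right)^{2}\right)} = \frac{1}{88340 + 1 \left(\left(-8\right) 49\right)} = \frac{1}{88340 + 1 \left(-392\right)} = \frac{1}{88340 - 392} = \frac{1}{87948}$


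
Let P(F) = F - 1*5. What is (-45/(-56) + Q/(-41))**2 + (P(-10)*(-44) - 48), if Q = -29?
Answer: 3238262953/5271616 ≈ 614.28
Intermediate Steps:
P(F) = -5 + F (P(F) = F - 5 = -5 + F)
(-45/(-56) + Q/(-41))**2 + (P(-10)*(-44) - 48) = (-45/(-56) - 29/(-41))**2 + ((-5 - 10)*(-44) - 48) = (-45*(-1/56) - 29*(-1/41))**2 + (-15*(-44) - 48) = (45/56 + 29/41)**2 + (660 - 48) = (3469/2296)**2 + 612 = 12033961/5271616 + 612 = 3238262953/5271616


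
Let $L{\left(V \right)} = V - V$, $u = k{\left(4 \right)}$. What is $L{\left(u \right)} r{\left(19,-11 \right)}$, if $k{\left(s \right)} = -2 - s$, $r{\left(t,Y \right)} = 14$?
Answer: $0$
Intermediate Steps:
$u = -6$ ($u = -2 - 4 = -6$)
$L{\left(V \right)} = 0$
$L{\left(u \right)} r{\left(19,-11 \right)} = 0 \cdot 14 = 0$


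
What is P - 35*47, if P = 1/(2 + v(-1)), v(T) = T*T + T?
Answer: -3289/2 ≈ -1644.5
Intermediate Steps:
v(T) = T + T² (v(T) = T² + T = T + T²)
P = ½ (P = 1/(2 - (1 - 1)) = 1/(2 - 1*0) = 1/(2 + 0) = 1/2 = ½ ≈ 0.50000)
P - 35*47 = ½ - 35*47 = ½ - 1645 = -3289/2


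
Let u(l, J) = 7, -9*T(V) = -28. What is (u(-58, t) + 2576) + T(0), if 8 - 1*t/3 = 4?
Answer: 23275/9 ≈ 2586.1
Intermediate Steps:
t = 12 (t = 24 - 3*4 = 24 - 12 = 12)
T(V) = 28/9 (T(V) = -1/9*(-28) = 28/9)
(u(-58, t) + 2576) + T(0) = (7 + 2576) + 28/9 = 2583 + 28/9 = 23275/9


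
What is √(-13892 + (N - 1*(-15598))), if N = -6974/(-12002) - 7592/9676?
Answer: 7*√7335844484641939/14516419 ≈ 41.301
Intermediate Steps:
N = -2954845/14516419 (N = -6974*(-1/12002) - 7592*1/9676 = 3487/6001 - 1898/2419 = -2954845/14516419 ≈ -0.20355)
√(-13892 + (N - 1*(-15598))) = √(-13892 + (-2954845/14516419 - 1*(-15598))) = √(-13892 + (-2954845/14516419 + 15598)) = √(-13892 + 226424148717/14516419) = √(24762055969/14516419) = 7*√7335844484641939/14516419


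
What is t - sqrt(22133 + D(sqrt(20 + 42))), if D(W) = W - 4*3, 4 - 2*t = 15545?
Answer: -15541/2 - sqrt(22121 + sqrt(62)) ≈ -7919.3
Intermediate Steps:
t = -15541/2 (t = 2 - 1/2*15545 = 2 - 15545/2 = -15541/2 ≈ -7770.5)
D(W) = -12 + W (D(W) = W - 12 = -12 + W)
t - sqrt(22133 + D(sqrt(20 + 42))) = -15541/2 - sqrt(22133 + (-12 + sqrt(20 + 42))) = -15541/2 - sqrt(22133 + (-12 + sqrt(62))) = -15541/2 - sqrt(22121 + sqrt(62))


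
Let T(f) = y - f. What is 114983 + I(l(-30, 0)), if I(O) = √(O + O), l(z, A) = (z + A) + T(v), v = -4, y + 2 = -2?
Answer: 114983 + 2*I*√15 ≈ 1.1498e+5 + 7.746*I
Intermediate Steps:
y = -4 (y = -2 - 2 = -4)
T(f) = -4 - f
l(z, A) = A + z (l(z, A) = (z + A) + (-4 - 1*(-4)) = (A + z) + (-4 + 4) = (A + z) + 0 = A + z)
I(O) = √2*√O (I(O) = √(2*O) = √2*√O)
114983 + I(l(-30, 0)) = 114983 + √2*√(0 - 30) = 114983 + √2*√(-30) = 114983 + √2*(I*√30) = 114983 + 2*I*√15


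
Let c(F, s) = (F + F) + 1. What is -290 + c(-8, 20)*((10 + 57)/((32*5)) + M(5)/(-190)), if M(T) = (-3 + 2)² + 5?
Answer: -179851/608 ≈ -295.81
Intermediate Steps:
c(F, s) = 1 + 2*F (c(F, s) = 2*F + 1 = 1 + 2*F)
M(T) = 6 (M(T) = (-1)² + 5 = 1 + 5 = 6)
-290 + c(-8, 20)*((10 + 57)/((32*5)) + M(5)/(-190)) = -290 + (1 + 2*(-8))*((10 + 57)/((32*5)) + 6/(-190)) = -290 + (1 - 16)*(67/160 + 6*(-1/190)) = -290 - 15*(67*(1/160) - 3/95) = -290 - 15*(67/160 - 3/95) = -290 - 15*1177/3040 = -290 - 3531/608 = -179851/608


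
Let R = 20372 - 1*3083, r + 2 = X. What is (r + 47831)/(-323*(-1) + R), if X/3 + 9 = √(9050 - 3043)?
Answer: 23901/8806 + 3*√6007/17612 ≈ 2.7274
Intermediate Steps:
X = -27 + 3*√6007 (X = -27 + 3*√(9050 - 3043) = -27 + 3*√6007 ≈ 205.51)
r = -29 + 3*√6007 (r = -2 + (-27 + 3*√6007) = -29 + 3*√6007 ≈ 203.51)
R = 17289 (R = 20372 - 3083 = 17289)
(r + 47831)/(-323*(-1) + R) = ((-29 + 3*√6007) + 47831)/(-323*(-1) + 17289) = (47802 + 3*√6007)/(323 + 17289) = (47802 + 3*√6007)/17612 = (47802 + 3*√6007)*(1/17612) = 23901/8806 + 3*√6007/17612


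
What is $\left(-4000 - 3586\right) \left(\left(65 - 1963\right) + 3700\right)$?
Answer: $-13669972$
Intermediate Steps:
$\left(-4000 - 3586\right) \left(\left(65 - 1963\right) + 3700\right) = - 7586 \left(-1898 + 3700\right) = \left(-7586\right) 1802 = -13669972$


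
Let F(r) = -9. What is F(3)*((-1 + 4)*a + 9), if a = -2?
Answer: -27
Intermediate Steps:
F(3)*((-1 + 4)*a + 9) = -9*((-1 + 4)*(-2) + 9) = -9*(3*(-2) + 9) = -9*(-6 + 9) = -9*3 = -27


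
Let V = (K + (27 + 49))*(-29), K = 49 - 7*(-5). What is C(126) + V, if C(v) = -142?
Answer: -4782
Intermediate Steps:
K = 84 (K = 49 + 35 = 84)
V = -4640 (V = (84 + (27 + 49))*(-29) = (84 + 76)*(-29) = 160*(-29) = -4640)
C(126) + V = -142 - 4640 = -4782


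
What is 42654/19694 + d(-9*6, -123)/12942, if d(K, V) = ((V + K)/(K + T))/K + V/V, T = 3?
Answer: 253389341785/116989804332 ≈ 2.1659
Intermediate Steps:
d(K, V) = 1 + (K + V)/(K*(3 + K)) (d(K, V) = ((V + K)/(K + 3))/K + V/V = ((K + V)/(3 + K))/K + 1 = (K + V)/(K*(3 + K)) + 1 = 1 + (K + V)/(K*(3 + K)))
42654/19694 + d(-9*6, -123)/12942 = 42654/19694 + ((-123 + (-9*6)**2 + 4*(-9*6))/(((-9*6))*(3 - 9*6)))/12942 = 42654*(1/19694) + ((-123 + (-54)**2 + 4*(-54))/((-54)*(3 - 54)))*(1/12942) = 21327/9847 - 1/54*(-123 + 2916 - 216)/(-51)*(1/12942) = 21327/9847 - 1/54*(-1/51)*2577*(1/12942) = 21327/9847 + (859/918)*(1/12942) = 21327/9847 + 859/11880756 = 253389341785/116989804332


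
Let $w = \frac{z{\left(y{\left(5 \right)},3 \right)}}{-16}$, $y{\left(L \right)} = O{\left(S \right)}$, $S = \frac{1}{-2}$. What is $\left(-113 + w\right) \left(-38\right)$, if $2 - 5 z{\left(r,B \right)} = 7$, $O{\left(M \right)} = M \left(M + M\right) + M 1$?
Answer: $\frac{34333}{8} \approx 4291.6$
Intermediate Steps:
$S = - \frac{1}{2} \approx -0.5$
$O{\left(M \right)} = M + 2 M^{2}$ ($O{\left(M \right)} = M 2 M + M = 2 M^{2} + M = M + 2 M^{2}$)
$y{\left(L \right)} = 0$ ($y{\left(L \right)} = - \frac{1 + 2 \left(- \frac{1}{2}\right)}{2} = - \frac{1 - 1}{2} = \left(- \frac{1}{2}\right) 0 = 0$)
$z{\left(r,B \right)} = -1$ ($z{\left(r,B \right)} = \frac{2}{5} - \frac{7}{5} = -1$)
$w = \frac{1}{16}$ ($w = - \frac{1}{-16} = \left(-1\right) \left(- \frac{1}{16}\right) = \frac{1}{16} \approx 0.0625$)
$\left(-113 + w\right) \left(-38\right) = \left(-113 + \frac{1}{16}\right) \left(-38\right) = \left(- \frac{1807}{16}\right) \left(-38\right) = \frac{34333}{8}$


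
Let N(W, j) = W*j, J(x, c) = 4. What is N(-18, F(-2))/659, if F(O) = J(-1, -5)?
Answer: -72/659 ≈ -0.10926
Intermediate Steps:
F(O) = 4
N(-18, F(-2))/659 = -18*4/659 = -72*1/659 = -72/659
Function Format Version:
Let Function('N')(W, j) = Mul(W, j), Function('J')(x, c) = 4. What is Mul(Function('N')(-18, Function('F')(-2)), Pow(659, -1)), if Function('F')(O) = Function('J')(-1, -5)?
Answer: Rational(-72, 659) ≈ -0.10926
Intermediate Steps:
Function('F')(O) = 4
Mul(Function('N')(-18, Function('F')(-2)), Pow(659, -1)) = Mul(Mul(-18, 4), Pow(659, -1)) = Mul(-72, Rational(1, 659)) = Rational(-72, 659)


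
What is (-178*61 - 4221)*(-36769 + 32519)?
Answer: 64085750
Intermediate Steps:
(-178*61 - 4221)*(-36769 + 32519) = (-10858 - 4221)*(-4250) = -15079*(-4250) = 64085750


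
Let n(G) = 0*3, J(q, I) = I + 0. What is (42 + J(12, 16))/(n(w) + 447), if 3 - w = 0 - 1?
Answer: 58/447 ≈ 0.12975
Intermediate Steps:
J(q, I) = I
w = 4 (w = 3 - (0 - 1) = 3 - 1*(-1) = 3 + 1 = 4)
n(G) = 0
(42 + J(12, 16))/(n(w) + 447) = (42 + 16)/(0 + 447) = 58/447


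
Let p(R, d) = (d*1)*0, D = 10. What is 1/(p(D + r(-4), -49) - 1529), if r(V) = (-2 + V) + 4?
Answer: -1/1529 ≈ -0.00065402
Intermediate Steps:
r(V) = 2 + V
p(R, d) = 0 (p(R, d) = d*0 = 0)
1/(p(D + r(-4), -49) - 1529) = 1/(0 - 1529) = 1/(-1529) = -1/1529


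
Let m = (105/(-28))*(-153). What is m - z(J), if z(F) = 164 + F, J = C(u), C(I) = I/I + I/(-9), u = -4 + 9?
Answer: 14735/36 ≈ 409.31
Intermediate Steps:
u = 5
C(I) = 1 - I/9 (C(I) = 1 + I*(-⅑) = 1 - I/9)
J = 4/9 (J = 1 - ⅑*5 = 1 - 5/9 = 4/9 ≈ 0.44444)
m = 2295/4 (m = (105*(-1/28))*(-153) = -15/4*(-153) = 2295/4 ≈ 573.75)
m - z(J) = 2295/4 - (164 + 4/9) = 2295/4 - 1*1480/9 = 2295/4 - 1480/9 = 14735/36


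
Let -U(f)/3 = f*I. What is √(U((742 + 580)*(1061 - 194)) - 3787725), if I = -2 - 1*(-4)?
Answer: I*√10664769 ≈ 3265.7*I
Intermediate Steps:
I = 2 (I = -2 + 4 = 2)
U(f) = -6*f (U(f) = -3*f*2 = -6*f)
√(U((742 + 580)*(1061 - 194)) - 3787725) = √(-6*(742 + 580)*(1061 - 194) - 3787725) = √(-7932*867 - 3787725) = √(-6*1146174 - 3787725) = √(-6877044 - 3787725) = √(-10664769) = I*√10664769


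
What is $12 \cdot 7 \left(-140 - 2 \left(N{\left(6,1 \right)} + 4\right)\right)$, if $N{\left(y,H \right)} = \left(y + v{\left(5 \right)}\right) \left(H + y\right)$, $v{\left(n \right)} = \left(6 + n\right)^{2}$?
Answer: $-161784$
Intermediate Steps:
$N{\left(y,H \right)} = \left(121 + y\right) \left(H + y\right)$ ($N{\left(y,H \right)} = \left(y + \left(6 + 5\right)^{2}\right) \left(H + y\right) = \left(y + 11^{2}\right) \left(H + y\right) = \left(y + 121\right) \left(H + y\right) = \left(121 + y\right) \left(H + y\right)$)
$12 \cdot 7 \left(-140 - 2 \left(N{\left(6,1 \right)} + 4\right)\right) = 12 \cdot 7 \left(-140 - 2 \left(\left(6^{2} + 121 \cdot 1 + 121 \cdot 6 + 1 \cdot 6\right) + 4\right)\right) = 84 \left(-140 - 2 \left(\left(36 + 121 + 726 + 6\right) + 4\right)\right) = 84 \left(-140 - 2 \left(889 + 4\right)\right) = 84 \left(-140 - 1786\right) = 84 \left(-1926\right) = -161784$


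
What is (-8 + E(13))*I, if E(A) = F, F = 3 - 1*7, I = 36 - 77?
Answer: 492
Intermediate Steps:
I = -41
F = -4 (F = 3 - 7 = -4)
E(A) = -4
(-8 + E(13))*I = (-8 - 4)*(-41) = -12*(-41) = 492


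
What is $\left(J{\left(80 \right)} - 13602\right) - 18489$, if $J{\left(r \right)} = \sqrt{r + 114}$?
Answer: $-32091 + \sqrt{194} \approx -32077.0$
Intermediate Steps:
$J{\left(r \right)} = \sqrt{114 + r}$
$\left(J{\left(80 \right)} - 13602\right) - 18489 = \left(\sqrt{114 + 80} - 13602\right) - 18489 = \left(\sqrt{194} - 13602\right) - 18489 = \left(-13602 + \sqrt{194}\right) - 18489 = -32091 + \sqrt{194}$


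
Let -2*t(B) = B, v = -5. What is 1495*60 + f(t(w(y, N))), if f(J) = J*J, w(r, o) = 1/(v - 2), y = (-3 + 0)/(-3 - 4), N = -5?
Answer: 17581201/196 ≈ 89700.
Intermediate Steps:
y = 3/7 (y = -3/(-7) = -3*(-1/7) = 3/7 ≈ 0.42857)
w(r, o) = -1/7 (w(r, o) = 1/(-5 - 2) = 1/(-7) = -1/7)
t(B) = -B/2
f(J) = J**2
1495*60 + f(t(w(y, N))) = 1495*60 + (-1/2*(-1/7))**2 = 89700 + (1/14)**2 = 89700 + 1/196 = 17581201/196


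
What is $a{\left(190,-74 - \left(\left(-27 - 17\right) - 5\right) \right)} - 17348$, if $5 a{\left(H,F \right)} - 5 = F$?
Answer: $-17352$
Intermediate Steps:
$a{\left(H,F \right)} = 1 + \frac{F}{5}$
$a{\left(190,-74 - \left(\left(-27 - 17\right) - 5\right) \right)} - 17348 = \left(1 + \frac{-74 - \left(\left(-27 - 17\right) - 5\right)}{5}\right) - 17348 = \left(1 + \frac{-74 - \left(-44 - 5\right)}{5}\right) - 17348 = \left(1 + \frac{-74 - -49}{5}\right) - 17348 = \left(1 + \frac{-74 + 49}{5}\right) - 17348 = \left(1 + \frac{1}{5} \left(-25\right)\right) - 17348 = \left(1 - 5\right) - 17348 = -4 - 17348 = -17352$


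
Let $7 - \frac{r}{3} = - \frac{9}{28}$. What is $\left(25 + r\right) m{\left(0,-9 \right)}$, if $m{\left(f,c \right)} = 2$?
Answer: $\frac{1315}{14} \approx 93.929$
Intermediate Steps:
$r = \frac{615}{28}$ ($r = 21 - 3 \left(- \frac{9}{28}\right) = 21 - 3 \left(\left(-9\right) \frac{1}{28}\right) = 21 - - \frac{27}{28} = 21 + \frac{27}{28} = \frac{615}{28} \approx 21.964$)
$\left(25 + r\right) m{\left(0,-9 \right)} = \left(25 + \frac{615}{28}\right) 2 = \frac{1315}{28} \cdot 2 = \frac{1315}{14}$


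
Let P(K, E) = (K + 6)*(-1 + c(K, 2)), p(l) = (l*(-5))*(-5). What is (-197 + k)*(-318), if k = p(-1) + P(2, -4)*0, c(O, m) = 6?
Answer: 70596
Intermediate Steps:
p(l) = 25*l (p(l) = -5*l*(-5) = 25*l)
P(K, E) = 30 + 5*K (P(K, E) = (K + 6)*(-1 + 6) = (6 + K)*5 = 30 + 5*K)
k = -25 (k = 25*(-1) + (30 + 5*2)*0 = -25 + (30 + 10)*0 = -25 + 40*0 = -25 + 0 = -25)
(-197 + k)*(-318) = (-197 - 25)*(-318) = -222*(-318) = 70596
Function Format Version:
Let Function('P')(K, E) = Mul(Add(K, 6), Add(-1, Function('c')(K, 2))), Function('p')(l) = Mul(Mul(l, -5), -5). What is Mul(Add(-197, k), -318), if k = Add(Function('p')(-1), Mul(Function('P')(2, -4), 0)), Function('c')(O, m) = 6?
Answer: 70596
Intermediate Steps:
Function('p')(l) = Mul(25, l) (Function('p')(l) = Mul(Mul(-5, l), -5) = Mul(25, l))
Function('P')(K, E) = Add(30, Mul(5, K)) (Function('P')(K, E) = Mul(Add(K, 6), Add(-1, 6)) = Mul(Add(6, K), 5) = Add(30, Mul(5, K)))
k = -25 (k = Add(Mul(25, -1), Mul(Add(30, Mul(5, 2)), 0)) = Add(-25, Mul(Add(30, 10), 0)) = Add(-25, Mul(40, 0)) = Add(-25, 0) = -25)
Mul(Add(-197, k), -318) = Mul(Add(-197, -25), -318) = Mul(-222, -318) = 70596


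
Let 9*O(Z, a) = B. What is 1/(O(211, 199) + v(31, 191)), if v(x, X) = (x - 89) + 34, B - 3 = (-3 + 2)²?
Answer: -9/212 ≈ -0.042453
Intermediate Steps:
B = 4 (B = 3 + (-3 + 2)² = 3 + (-1)² = 3 + 1 = 4)
O(Z, a) = 4/9 (O(Z, a) = (⅑)*4 = 4/9)
v(x, X) = -55 + x (v(x, X) = (-89 + x) + 34 = -55 + x)
1/(O(211, 199) + v(31, 191)) = 1/(4/9 + (-55 + 31)) = 1/(4/9 - 24) = 1/(-212/9) = -9/212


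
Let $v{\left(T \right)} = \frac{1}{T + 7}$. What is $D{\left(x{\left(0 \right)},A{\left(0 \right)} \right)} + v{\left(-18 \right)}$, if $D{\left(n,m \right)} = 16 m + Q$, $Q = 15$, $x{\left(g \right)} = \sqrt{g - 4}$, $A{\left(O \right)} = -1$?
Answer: $- \frac{12}{11} \approx -1.0909$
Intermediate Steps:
$x{\left(g \right)} = \sqrt{-4 + g}$
$v{\left(T \right)} = \frac{1}{7 + T}$
$D{\left(n,m \right)} = 15 + 16 m$ ($D{\left(n,m \right)} = 16 m + 15 = 15 + 16 m$)
$D{\left(x{\left(0 \right)},A{\left(0 \right)} \right)} + v{\left(-18 \right)} = \left(15 + 16 \left(-1\right)\right) + \frac{1}{7 - 18} = \left(15 - 16\right) + \frac{1}{-11} = -1 - \frac{1}{11} = - \frac{12}{11}$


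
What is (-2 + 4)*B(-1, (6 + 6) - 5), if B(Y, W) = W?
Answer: 14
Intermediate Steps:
(-2 + 4)*B(-1, (6 + 6) - 5) = (-2 + 4)*((6 + 6) - 5) = 2*(12 - 5) = 2*7 = 14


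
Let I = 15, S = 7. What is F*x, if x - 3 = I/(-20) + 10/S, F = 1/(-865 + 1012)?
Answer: 103/4116 ≈ 0.025024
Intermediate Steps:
F = 1/147 ≈ 0.0068027
x = 103/28 (x = 3 + (15/(-20) + 10/7) = 3 + (15*(-1/20) + 10*(⅐)) = 3 + (-¾ + 10/7) = 3 + 19/28 = 103/28 ≈ 3.6786)
F*x = (1/147)*(103/28) = 103/4116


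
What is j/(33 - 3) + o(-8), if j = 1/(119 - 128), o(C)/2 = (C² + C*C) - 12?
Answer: 62639/270 ≈ 232.00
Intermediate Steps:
o(C) = -24 + 4*C² (o(C) = 2*((C² + C*C) - 12) = 2*((C² + C²) - 12) = 2*(2*C² - 12) = 2*(-12 + 2*C²) = -24 + 4*C²)
j = -⅑ (j = 1/(-9) = -⅑ ≈ -0.11111)
j/(33 - 3) + o(-8) = -⅑/(33 - 3) + (-24 + 4*(-8)²) = -⅑/30 + (-24 + 4*64) = (1/30)*(-⅑) + (-24 + 256) = -1/270 + 232 = 62639/270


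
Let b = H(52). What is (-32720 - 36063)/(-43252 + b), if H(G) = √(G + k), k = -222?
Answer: 1487501158/935367837 + 68783*I*√170/1870735674 ≈ 1.5903 + 0.00047939*I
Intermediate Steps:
H(G) = √(-222 + G) (H(G) = √(G - 222) = √(-222 + G))
b = I*√170 (b = √(-222 + 52) = √(-170) = I*√170 ≈ 13.038*I)
(-32720 - 36063)/(-43252 + b) = (-32720 - 36063)/(-43252 + I*√170) = -68783/(-43252 + I*√170)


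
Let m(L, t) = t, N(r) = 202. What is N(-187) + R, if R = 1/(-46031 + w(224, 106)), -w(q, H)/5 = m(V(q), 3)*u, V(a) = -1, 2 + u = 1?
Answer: 9295231/46016 ≈ 202.00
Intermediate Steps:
u = -1 (u = -2 + 1 = -1)
w(q, H) = 15 (w(q, H) = -15*(-1) = -5*(-3) = 15)
R = -1/46016 (R = 1/(-46031 + 15) = 1/(-46016) = -1/46016 ≈ -2.1732e-5)
N(-187) + R = 202 - 1/46016 = 9295231/46016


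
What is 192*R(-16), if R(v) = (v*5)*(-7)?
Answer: 107520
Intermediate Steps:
R(v) = -35*v (R(v) = (5*v)*(-7) = -35*v)
192*R(-16) = 192*(-35*(-16)) = 192*560 = 107520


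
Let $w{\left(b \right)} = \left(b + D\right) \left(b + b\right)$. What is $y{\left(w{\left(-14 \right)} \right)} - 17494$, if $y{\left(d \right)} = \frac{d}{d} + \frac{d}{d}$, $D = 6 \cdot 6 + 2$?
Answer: $-17492$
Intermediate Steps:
$D = 38$ ($D = 36 + 2 = 38$)
$w{\left(b \right)} = 2 b \left(38 + b\right)$ ($w{\left(b \right)} = \left(b + 38\right) \left(b + b\right) = \left(38 + b\right) 2 b = 2 b \left(38 + b\right)$)
$y{\left(d \right)} = 2$ ($y{\left(d \right)} = 1 + 1 = 2$)
$y{\left(w{\left(-14 \right)} \right)} - 17494 = 2 - 17494 = -17492$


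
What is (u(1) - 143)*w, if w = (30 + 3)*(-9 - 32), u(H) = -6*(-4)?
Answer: 161007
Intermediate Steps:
u(H) = 24
w = -1353 (w = 33*(-41) = -1353)
(u(1) - 143)*w = (24 - 143)*(-1353) = -119*(-1353) = 161007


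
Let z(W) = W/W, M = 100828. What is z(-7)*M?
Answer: 100828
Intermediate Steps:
z(W) = 1
z(-7)*M = 1*100828 = 100828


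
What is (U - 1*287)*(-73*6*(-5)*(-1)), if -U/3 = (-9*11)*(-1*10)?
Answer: 7132830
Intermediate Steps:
U = -2970 (U = -3*(-9*11)*(-1*10) = -(-297)*(-10) = -3*990 = -2970)
(U - 1*287)*(-73*6*(-5)*(-1)) = (-2970 - 1*287)*(-73*6*(-5)*(-1)) = (-2970 - 287)*(-(-2190)*(-1)) = -(-237761)*30 = -3257*(-2190) = 7132830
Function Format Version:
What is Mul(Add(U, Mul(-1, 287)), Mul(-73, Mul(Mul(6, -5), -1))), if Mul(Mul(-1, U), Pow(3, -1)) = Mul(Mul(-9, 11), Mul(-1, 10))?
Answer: 7132830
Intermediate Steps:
U = -2970 (U = Mul(-3, Mul(Mul(-9, 11), Mul(-1, 10))) = Mul(-3, Mul(-99, -10)) = Mul(-3, 990) = -2970)
Mul(Add(U, Mul(-1, 287)), Mul(-73, Mul(Mul(6, -5), -1))) = Mul(Add(-2970, Mul(-1, 287)), Mul(-73, Mul(Mul(6, -5), -1))) = Mul(Add(-2970, -287), Mul(-73, Mul(-30, -1))) = Mul(-3257, Mul(-73, 30)) = Mul(-3257, -2190) = 7132830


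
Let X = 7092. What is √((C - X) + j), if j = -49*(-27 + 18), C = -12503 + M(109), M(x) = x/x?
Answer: I*√19153 ≈ 138.39*I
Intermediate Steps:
M(x) = 1
C = -12502 (C = -12503 + 1 = -12502)
j = 441 (j = -49*(-9) = 441)
√((C - X) + j) = √((-12502 - 1*7092) + 441) = √((-12502 - 7092) + 441) = √(-19594 + 441) = √(-19153) = I*√19153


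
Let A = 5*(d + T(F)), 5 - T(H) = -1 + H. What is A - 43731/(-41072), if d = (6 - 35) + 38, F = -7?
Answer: 4561651/41072 ≈ 111.06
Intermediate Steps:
T(H) = 6 - H (T(H) = 5 - (-1 + H) = 5 + (1 - H) = 6 - H)
d = 9 (d = -29 + 38 = 9)
A = 110 (A = 5*(9 + (6 - 1*(-7))) = 5*(9 + (6 + 7)) = 5*(9 + 13) = 5*22 = 110)
A - 43731/(-41072) = 110 - 43731/(-41072) = 110 - 43731*(-1)/41072 = 110 - 1*(-43731/41072) = 110 + 43731/41072 = 4561651/41072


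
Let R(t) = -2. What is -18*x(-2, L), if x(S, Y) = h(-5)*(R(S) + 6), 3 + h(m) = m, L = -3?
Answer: 576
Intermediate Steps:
h(m) = -3 + m
x(S, Y) = -32 (x(S, Y) = (-3 - 5)*(-2 + 6) = -8*4 = -32)
-18*x(-2, L) = -18*(-32) = 576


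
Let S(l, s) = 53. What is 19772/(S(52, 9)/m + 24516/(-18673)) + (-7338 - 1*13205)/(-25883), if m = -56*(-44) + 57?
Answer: -24089602531290227/1574078967461 ≈ -15304.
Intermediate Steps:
m = 2521 (m = 2464 + 57 = 2521)
19772/(S(52, 9)/m + 24516/(-18673)) + (-7338 - 1*13205)/(-25883) = 19772/(53/2521 + 24516/(-18673)) + (-7338 - 1*13205)/(-25883) = 19772/(53*(1/2521) + 24516*(-1/18673)) + (-7338 - 13205)*(-1/25883) = 19772/(53/2521 - 24516/18673) - 20543*(-1/25883) = 19772/(-60815167/47074633) + 20543/25883 = 19772*(-47074633/60815167) + 20543/25883 = -930759643676/60815167 + 20543/25883 = -24089602531290227/1574078967461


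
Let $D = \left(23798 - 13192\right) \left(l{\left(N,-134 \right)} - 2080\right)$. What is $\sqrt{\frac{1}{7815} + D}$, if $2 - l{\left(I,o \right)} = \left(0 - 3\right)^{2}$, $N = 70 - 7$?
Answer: $\frac{i \sqrt{1351860991732635}}{7815} \approx 4704.8 i$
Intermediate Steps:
$N = 63$ ($N = 70 - 7 = 63$)
$l{\left(I,o \right)} = -7$ ($l{\left(I,o \right)} = 2 - \left(0 - 3\right)^{2} = 2 - \left(-3\right)^{2} = 2 - 9 = -7$)
$D = -22134722$ ($D = \left(23798 - 13192\right) \left(-7 - 2080\right) = 10606 \left(-2087\right) = -22134722$)
$\sqrt{\frac{1}{7815} + D} = \sqrt{\frac{1}{7815} - 22134722} = \sqrt{- \frac{172982852429}{7815}} = \frac{i \sqrt{1351860991732635}}{7815}$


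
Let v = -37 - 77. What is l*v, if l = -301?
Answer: 34314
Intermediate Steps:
v = -114
l*v = -301*(-114) = 34314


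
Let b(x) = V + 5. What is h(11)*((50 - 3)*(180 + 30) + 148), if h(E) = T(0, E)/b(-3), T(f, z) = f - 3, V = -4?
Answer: -30054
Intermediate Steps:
T(f, z) = -3 + f
b(x) = 1 (b(x) = -4 + 5 = 1)
h(E) = -3 (h(E) = (-3 + 0)/1 = -3*1 = -3)
h(11)*((50 - 3)*(180 + 30) + 148) = -3*((50 - 3)*(180 + 30) + 148) = -3*(47*210 + 148) = -3*(9870 + 148) = -3*10018 = -30054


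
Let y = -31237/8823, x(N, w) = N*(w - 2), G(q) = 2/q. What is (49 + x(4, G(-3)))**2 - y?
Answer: 38988436/26469 ≈ 1473.0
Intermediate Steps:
x(N, w) = N*(-2 + w)
y = -31237/8823 (y = -31237*1/8823 = -31237/8823 ≈ -3.5404)
(49 + x(4, G(-3)))**2 - y = (49 + 4*(-2 + 2/(-3)))**2 - 1*(-31237/8823) = (49 + 4*(-2 + 2*(-1/3)))**2 + 31237/8823 = (49 + 4*(-2 - 2/3))**2 + 31237/8823 = (49 + 4*(-8/3))**2 + 31237/8823 = (49 - 32/3)**2 + 31237/8823 = (115/3)**2 + 31237/8823 = 13225/9 + 31237/8823 = 38988436/26469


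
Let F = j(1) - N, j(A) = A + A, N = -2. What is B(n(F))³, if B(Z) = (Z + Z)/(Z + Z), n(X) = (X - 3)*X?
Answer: 1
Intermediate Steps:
j(A) = 2*A
F = 4 (F = 2*1 - 1*(-2) = 2 + 2 = 4)
n(X) = X*(-3 + X) (n(X) = (-3 + X)*X = X*(-3 + X))
B(Z) = 1 (B(Z) = (2*Z)/((2*Z)) = (2*Z)*(1/(2*Z)) = 1)
B(n(F))³ = 1³ = 1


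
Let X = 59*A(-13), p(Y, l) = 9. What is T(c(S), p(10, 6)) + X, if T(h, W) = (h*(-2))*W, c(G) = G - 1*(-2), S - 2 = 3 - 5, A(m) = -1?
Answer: -95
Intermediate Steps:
S = 0 (S = 2 + (3 - 5) = 2 - 2 = 0)
c(G) = 2 + G (c(G) = G + 2 = 2 + G)
T(h, W) = -2*W*h (T(h, W) = (-2*h)*W = -2*W*h)
X = -59 (X = 59*(-1) = -59)
T(c(S), p(10, 6)) + X = -2*9*(2 + 0) - 59 = -2*9*2 - 59 = -36 - 59 = -95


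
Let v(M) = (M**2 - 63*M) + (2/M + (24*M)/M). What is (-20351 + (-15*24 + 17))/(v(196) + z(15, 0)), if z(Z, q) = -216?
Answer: -676004/845283 ≈ -0.79974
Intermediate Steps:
v(M) = 24 + M**2 - 63*M + 2/M (v(M) = (M**2 - 63*M) + (2/M + 24) = (M**2 - 63*M) + (24 + 2/M) = 24 + M**2 - 63*M + 2/M)
(-20351 + (-15*24 + 17))/(v(196) + z(15, 0)) = (-20351 + (-15*24 + 17))/((24 + 196**2 - 63*196 + 2/196) - 216) = (-20351 + (-360 + 17))/((24 + 38416 - 12348 + 2*(1/196)) - 216) = (-20351 - 343)/((24 + 38416 - 12348 + 1/98) - 216) = -20694/(2557017/98 - 216) = -20694/2535849/98 = -20694*98/2535849 = -676004/845283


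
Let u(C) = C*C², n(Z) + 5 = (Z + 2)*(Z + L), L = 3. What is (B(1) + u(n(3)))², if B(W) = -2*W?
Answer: 244078129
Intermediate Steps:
n(Z) = -5 + (2 + Z)*(3 + Z) (n(Z) = -5 + (Z + 2)*(Z + 3) = -5 + (2 + Z)*(3 + Z))
u(C) = C³
(B(1) + u(n(3)))² = (-2*1 + (1 + 3² + 5*3)³)² = (-2 + (1 + 9 + 15)³)² = (-2 + 25³)² = (-2 + 15625)² = 15623² = 244078129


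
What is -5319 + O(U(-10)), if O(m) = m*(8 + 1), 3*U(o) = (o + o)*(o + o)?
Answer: -4119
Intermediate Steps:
U(o) = 4*o²/3 (U(o) = ((o + o)*(o + o))/3 = ((2*o)*(2*o))/3 = (4*o²)/3 = 4*o²/3)
O(m) = 9*m (O(m) = m*9 = 9*m)
-5319 + O(U(-10)) = -5319 + 9*((4/3)*(-10)²) = -5319 + 9*((4/3)*100) = -5319 + 9*(400/3) = -5319 + 1200 = -4119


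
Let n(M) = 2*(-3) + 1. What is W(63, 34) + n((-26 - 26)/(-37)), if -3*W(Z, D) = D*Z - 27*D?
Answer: -413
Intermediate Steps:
n(M) = -5 (n(M) = -6 + 1 = -5)
W(Z, D) = 9*D - D*Z/3 (W(Z, D) = -(D*Z - 27*D)/3 = -(-27*D + D*Z)/3 = 9*D - D*Z/3)
W(63, 34) + n((-26 - 26)/(-37)) = (1/3)*34*(27 - 1*63) - 5 = (1/3)*34*(27 - 63) - 5 = (1/3)*34*(-36) - 5 = -408 - 5 = -413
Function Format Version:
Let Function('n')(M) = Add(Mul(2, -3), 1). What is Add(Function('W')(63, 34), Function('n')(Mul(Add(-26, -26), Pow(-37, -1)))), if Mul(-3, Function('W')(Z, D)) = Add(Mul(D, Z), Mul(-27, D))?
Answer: -413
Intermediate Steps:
Function('n')(M) = -5 (Function('n')(M) = Add(-6, 1) = -5)
Function('W')(Z, D) = Add(Mul(9, D), Mul(Rational(-1, 3), D, Z)) (Function('W')(Z, D) = Mul(Rational(-1, 3), Add(Mul(D, Z), Mul(-27, D))) = Mul(Rational(-1, 3), Add(Mul(-27, D), Mul(D, Z))) = Add(Mul(9, D), Mul(Rational(-1, 3), D, Z)))
Add(Function('W')(63, 34), Function('n')(Mul(Add(-26, -26), Pow(-37, -1)))) = Add(Mul(Rational(1, 3), 34, Add(27, Mul(-1, 63))), -5) = Add(Mul(Rational(1, 3), 34, Add(27, -63)), -5) = Add(Mul(Rational(1, 3), 34, -36), -5) = Add(-408, -5) = -413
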